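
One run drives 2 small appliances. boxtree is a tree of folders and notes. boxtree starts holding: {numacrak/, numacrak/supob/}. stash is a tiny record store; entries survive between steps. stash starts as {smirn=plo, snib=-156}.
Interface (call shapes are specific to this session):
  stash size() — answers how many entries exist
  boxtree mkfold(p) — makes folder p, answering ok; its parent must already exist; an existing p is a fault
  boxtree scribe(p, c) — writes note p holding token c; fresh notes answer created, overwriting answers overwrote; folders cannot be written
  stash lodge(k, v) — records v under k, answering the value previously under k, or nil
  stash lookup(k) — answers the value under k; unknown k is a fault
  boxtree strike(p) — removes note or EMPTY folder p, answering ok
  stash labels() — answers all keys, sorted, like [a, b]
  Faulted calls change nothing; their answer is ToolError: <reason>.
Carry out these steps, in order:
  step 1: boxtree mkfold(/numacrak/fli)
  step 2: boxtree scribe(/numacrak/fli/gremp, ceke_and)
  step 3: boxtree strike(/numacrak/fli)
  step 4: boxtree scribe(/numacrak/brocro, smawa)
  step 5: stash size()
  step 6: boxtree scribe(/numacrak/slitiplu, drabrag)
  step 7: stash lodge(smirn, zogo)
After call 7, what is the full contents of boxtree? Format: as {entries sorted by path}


I use boxtree mkfold passing p: /numacrak/fli, — result: ok.
Next I call boxtree scribe passing p: /numacrak/fli/gremp, c: ceke_and, which returns created.
I invoke boxtree strike passing p: /numacrak/fli, — result: ToolError: not empty.
Now I run boxtree scribe passing p: /numacrak/brocro, c: smawa, — result: created.
Next I call stash size: 2.
I try boxtree scribe passing p: /numacrak/slitiplu, c: drabrag, → created.
Invoking stash lodge passing k: smirn, v: zogo, giving plo.

Answer: {numacrak/, numacrak/brocro=smawa, numacrak/fli/, numacrak/fli/gremp=ceke_and, numacrak/slitiplu=drabrag, numacrak/supob/}


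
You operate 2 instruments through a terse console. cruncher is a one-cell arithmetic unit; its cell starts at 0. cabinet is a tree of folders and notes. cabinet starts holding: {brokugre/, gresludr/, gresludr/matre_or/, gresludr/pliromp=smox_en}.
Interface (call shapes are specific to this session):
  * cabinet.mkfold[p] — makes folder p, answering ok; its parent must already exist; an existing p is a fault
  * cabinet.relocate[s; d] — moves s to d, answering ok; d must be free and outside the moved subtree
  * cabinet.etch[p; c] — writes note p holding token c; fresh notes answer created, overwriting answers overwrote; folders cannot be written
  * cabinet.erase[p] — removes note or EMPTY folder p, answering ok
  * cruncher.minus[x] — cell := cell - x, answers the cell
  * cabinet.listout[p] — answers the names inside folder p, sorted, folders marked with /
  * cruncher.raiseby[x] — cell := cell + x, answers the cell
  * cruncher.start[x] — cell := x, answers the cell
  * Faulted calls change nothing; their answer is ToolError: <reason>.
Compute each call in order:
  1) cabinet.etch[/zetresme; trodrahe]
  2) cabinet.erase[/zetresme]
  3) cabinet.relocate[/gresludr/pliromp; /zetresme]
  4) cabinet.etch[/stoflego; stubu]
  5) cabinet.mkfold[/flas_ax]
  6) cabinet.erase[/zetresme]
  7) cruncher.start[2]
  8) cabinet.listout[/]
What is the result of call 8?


Act: etch[p: /zetresme; c: trodrahe]
Obs: created
Act: erase[p: /zetresme]
Obs: ok
Act: relocate[s: /gresludr/pliromp; d: /zetresme]
Obs: ok
Act: etch[p: /stoflego; c: stubu]
Obs: created
Act: mkfold[p: /flas_ax]
Obs: ok
Act: erase[p: /zetresme]
Obs: ok
Act: start[x: 2]
Obs: 2
Act: listout[p: /]
Obs: [brokugre/, flas_ax/, gresludr/, stoflego]

Answer: [brokugre/, flas_ax/, gresludr/, stoflego]


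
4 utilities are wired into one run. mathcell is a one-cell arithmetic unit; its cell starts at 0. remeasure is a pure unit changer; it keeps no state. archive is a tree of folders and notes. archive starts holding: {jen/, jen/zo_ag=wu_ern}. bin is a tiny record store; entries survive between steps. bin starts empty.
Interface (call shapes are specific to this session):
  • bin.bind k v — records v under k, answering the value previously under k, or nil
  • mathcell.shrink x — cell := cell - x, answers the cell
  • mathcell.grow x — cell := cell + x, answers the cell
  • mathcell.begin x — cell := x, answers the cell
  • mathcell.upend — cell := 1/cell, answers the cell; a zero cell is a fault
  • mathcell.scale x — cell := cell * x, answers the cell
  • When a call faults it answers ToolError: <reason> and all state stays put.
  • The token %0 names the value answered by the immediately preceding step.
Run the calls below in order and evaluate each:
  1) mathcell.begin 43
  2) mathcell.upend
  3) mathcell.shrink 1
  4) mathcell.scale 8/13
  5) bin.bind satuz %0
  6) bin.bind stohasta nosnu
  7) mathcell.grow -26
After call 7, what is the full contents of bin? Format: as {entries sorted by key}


[in] begin x=43
:: 43
[in] upend
:: 1/43
[in] shrink x=1
:: -42/43
[in] scale x=8/13
:: -336/559
[in] bind k=satuz v=%0
:: nil
[in] bind k=stohasta v=nosnu
:: nil
[in] grow x=-26
:: -14870/559

Answer: {satuz=-336/559, stohasta=nosnu}


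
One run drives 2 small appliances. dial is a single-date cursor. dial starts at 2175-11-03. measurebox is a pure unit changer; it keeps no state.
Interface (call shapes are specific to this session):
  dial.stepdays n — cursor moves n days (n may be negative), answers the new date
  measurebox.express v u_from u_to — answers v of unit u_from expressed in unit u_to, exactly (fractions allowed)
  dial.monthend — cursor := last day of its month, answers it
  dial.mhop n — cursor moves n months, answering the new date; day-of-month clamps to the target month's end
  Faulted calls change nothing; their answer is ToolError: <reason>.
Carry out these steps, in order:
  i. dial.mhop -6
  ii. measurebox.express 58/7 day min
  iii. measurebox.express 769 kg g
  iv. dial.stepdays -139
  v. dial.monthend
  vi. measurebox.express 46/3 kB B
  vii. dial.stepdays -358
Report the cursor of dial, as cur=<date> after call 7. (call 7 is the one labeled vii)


-- dial.mhop(n: -6) => 2175-05-03
-- measurebox.express(v: 58/7, u_from: day, u_to: min) => 83520/7
-- measurebox.express(v: 769, u_from: kg, u_to: g) => 769000
-- dial.stepdays(n: -139) => 2174-12-15
-- dial.monthend() => 2174-12-31
-- measurebox.express(v: 46/3, u_from: kB, u_to: B) => 46000/3
-- dial.stepdays(n: -358) => 2174-01-07

Answer: cur=2174-01-07


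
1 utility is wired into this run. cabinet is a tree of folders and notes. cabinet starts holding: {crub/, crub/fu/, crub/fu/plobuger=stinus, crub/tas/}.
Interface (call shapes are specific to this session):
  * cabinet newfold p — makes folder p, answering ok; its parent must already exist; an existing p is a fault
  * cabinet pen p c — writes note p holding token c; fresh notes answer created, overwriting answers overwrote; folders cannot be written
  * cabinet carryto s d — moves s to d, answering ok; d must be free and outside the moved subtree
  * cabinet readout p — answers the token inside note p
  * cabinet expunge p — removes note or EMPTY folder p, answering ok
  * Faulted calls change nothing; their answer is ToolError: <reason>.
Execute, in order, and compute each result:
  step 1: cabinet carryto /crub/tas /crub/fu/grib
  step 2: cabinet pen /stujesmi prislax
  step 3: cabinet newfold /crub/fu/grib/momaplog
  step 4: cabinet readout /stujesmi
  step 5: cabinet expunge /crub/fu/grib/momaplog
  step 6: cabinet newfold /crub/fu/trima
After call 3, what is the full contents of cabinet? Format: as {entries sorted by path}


Answer: {crub/, crub/fu/, crub/fu/grib/, crub/fu/grib/momaplog/, crub/fu/plobuger=stinus, stujesmi=prislax}

Derivation:
Act: cabinet carryto[s→/crub/tas; d→/crub/fu/grib]
Obs: ok
Act: cabinet pen[p→/stujesmi; c→prislax]
Obs: created
Act: cabinet newfold[p→/crub/fu/grib/momaplog]
Obs: ok
Act: cabinet readout[p→/stujesmi]
Obs: prislax
Act: cabinet expunge[p→/crub/fu/grib/momaplog]
Obs: ok
Act: cabinet newfold[p→/crub/fu/trima]
Obs: ok


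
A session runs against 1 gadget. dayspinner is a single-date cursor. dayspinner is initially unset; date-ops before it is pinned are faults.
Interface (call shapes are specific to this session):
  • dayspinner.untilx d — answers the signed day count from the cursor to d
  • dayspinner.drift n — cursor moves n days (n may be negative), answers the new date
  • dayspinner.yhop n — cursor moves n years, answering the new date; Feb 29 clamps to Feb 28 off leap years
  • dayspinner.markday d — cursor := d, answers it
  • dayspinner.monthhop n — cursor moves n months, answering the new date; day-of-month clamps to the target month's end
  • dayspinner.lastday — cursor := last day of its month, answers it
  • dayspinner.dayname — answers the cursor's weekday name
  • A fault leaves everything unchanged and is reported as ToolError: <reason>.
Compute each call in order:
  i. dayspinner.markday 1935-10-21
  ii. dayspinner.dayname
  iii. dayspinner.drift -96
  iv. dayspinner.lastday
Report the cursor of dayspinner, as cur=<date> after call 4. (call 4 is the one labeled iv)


# markday(d→1935-10-21) => 1935-10-21
# dayname() => Monday
# drift(n→-96) => 1935-07-17
# lastday() => 1935-07-31

Answer: cur=1935-07-31


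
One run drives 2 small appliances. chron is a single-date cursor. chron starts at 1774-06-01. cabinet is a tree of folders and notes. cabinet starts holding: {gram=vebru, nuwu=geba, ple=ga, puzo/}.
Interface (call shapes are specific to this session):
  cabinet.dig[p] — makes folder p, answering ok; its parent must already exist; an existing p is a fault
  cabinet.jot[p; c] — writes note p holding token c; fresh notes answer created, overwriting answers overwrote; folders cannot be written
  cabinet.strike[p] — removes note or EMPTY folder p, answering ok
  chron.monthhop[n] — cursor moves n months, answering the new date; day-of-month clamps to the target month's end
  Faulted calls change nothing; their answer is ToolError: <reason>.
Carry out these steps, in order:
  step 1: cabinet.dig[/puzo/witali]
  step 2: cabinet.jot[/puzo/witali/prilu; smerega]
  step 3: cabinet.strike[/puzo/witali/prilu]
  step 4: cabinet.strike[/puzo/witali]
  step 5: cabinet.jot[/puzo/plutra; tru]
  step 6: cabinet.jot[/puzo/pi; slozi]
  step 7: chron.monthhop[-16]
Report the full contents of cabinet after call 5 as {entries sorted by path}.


→ cabinet.dig(p='/puzo/witali')
← ok
→ cabinet.jot(p='/puzo/witali/prilu', c='smerega')
← created
→ cabinet.strike(p='/puzo/witali/prilu')
← ok
→ cabinet.strike(p='/puzo/witali')
← ok
→ cabinet.jot(p='/puzo/plutra', c='tru')
← created
→ cabinet.jot(p='/puzo/pi', c='slozi')
← created
→ chron.monthhop(n='-16')
← 1773-02-01

Answer: {gram=vebru, nuwu=geba, ple=ga, puzo/, puzo/plutra=tru}


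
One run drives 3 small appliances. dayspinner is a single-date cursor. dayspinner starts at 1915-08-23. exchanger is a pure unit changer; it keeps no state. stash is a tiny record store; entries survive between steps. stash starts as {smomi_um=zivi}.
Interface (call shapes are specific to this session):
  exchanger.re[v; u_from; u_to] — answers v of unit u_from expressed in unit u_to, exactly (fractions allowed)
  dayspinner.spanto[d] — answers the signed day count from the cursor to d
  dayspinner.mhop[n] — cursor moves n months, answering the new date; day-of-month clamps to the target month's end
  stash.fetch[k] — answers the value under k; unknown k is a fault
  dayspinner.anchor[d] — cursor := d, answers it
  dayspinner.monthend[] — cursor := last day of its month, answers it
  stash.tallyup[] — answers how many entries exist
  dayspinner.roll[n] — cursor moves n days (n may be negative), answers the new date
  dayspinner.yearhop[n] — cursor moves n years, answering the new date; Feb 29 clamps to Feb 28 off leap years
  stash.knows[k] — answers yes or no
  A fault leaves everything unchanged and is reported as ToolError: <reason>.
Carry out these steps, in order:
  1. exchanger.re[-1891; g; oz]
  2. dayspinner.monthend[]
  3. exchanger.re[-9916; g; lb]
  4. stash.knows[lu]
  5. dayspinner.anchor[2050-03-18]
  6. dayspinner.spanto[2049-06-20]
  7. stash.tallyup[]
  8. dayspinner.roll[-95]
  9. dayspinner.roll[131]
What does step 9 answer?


Answer: 2050-04-23

Derivation:
! 1. exchanger.re(v: -1891, u_from: g, u_to: oz) : -3025600000/45359237
! 2. dayspinner.monthend() : 1915-08-31
! 3. exchanger.re(v: -9916, u_from: g, u_to: lb) : -991600000/45359237
! 4. stash.knows(k: lu) : no
! 5. dayspinner.anchor(d: 2050-03-18) : 2050-03-18
! 6. dayspinner.spanto(d: 2049-06-20) : -271
! 7. stash.tallyup() : 1
! 8. dayspinner.roll(n: -95) : 2049-12-13
! 9. dayspinner.roll(n: 131) : 2050-04-23


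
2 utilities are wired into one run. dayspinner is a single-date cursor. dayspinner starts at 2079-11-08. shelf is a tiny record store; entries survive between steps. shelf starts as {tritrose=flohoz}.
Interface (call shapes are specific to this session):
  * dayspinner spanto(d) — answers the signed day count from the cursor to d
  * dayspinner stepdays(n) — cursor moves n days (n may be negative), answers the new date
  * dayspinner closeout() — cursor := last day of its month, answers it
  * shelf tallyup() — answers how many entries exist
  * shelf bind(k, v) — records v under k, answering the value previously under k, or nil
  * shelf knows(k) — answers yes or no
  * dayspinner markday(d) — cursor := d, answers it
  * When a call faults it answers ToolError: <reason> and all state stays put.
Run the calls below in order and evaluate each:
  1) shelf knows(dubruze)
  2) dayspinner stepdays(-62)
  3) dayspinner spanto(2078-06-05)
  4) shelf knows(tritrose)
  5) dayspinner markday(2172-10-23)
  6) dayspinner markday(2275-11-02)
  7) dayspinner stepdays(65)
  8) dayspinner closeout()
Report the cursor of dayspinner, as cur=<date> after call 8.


Answer: cur=2276-01-31

Derivation:
~$ shelf knows k: dubruze
  no
~$ dayspinner stepdays n: -62
  2079-09-07
~$ dayspinner spanto d: 2078-06-05
  -459
~$ shelf knows k: tritrose
  yes
~$ dayspinner markday d: 2172-10-23
  2172-10-23
~$ dayspinner markday d: 2275-11-02
  2275-11-02
~$ dayspinner stepdays n: 65
  2276-01-06
~$ dayspinner closeout
  2276-01-31


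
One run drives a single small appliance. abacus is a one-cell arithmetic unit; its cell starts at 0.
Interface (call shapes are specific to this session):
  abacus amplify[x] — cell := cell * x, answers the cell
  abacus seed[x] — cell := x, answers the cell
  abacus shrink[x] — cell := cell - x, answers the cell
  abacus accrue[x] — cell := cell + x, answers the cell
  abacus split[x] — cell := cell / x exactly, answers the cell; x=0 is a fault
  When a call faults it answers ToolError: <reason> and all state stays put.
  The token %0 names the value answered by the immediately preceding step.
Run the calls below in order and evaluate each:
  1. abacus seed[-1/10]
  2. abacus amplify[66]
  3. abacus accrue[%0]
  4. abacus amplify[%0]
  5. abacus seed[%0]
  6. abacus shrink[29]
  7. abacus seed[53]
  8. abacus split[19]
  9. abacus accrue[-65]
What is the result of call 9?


·→ abacus seed(x='-1/10')
·← -1/10
·→ abacus amplify(x='66')
·← -33/5
·→ abacus accrue(x='%0')
·← -66/5
·→ abacus amplify(x='%0')
·← 4356/25
·→ abacus seed(x='%0')
·← 4356/25
·→ abacus shrink(x='29')
·← 3631/25
·→ abacus seed(x='53')
·← 53
·→ abacus split(x='19')
·← 53/19
·→ abacus accrue(x='-65')
·← -1182/19

Answer: -1182/19


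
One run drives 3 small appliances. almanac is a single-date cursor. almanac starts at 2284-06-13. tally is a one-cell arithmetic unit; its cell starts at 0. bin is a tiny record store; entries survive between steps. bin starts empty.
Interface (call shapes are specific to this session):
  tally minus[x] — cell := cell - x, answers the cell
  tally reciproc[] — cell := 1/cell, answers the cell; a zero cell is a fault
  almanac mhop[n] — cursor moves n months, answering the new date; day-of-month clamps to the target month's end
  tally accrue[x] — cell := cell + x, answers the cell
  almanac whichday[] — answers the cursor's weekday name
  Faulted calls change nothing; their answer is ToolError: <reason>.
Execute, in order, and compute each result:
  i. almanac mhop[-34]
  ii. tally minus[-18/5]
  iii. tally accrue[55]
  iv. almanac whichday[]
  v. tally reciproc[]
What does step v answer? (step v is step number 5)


Answer: 5/293

Derivation:
>>> almanac mhop n=-34
  2281-08-13
>>> tally minus x=-18/5
  18/5
>>> tally accrue x=55
  293/5
>>> almanac whichday
  Saturday
>>> tally reciproc
  5/293


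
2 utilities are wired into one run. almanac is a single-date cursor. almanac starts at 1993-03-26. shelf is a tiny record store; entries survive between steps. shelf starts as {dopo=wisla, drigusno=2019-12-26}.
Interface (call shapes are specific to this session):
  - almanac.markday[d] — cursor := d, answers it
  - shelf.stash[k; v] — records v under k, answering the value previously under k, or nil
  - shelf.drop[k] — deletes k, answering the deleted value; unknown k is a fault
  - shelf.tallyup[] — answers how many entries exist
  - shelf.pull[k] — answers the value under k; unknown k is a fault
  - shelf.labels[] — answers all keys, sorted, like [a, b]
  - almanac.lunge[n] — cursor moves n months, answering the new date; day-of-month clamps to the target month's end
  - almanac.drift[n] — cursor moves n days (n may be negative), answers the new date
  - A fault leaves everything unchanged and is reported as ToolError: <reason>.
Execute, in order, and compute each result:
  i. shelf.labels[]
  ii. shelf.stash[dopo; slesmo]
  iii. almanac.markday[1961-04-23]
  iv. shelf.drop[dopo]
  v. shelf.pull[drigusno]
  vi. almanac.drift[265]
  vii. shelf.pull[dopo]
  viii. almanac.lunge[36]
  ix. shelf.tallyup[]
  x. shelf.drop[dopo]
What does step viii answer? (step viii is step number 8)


→ shelf.labels()
← [dopo, drigusno]
→ shelf.stash(k=dopo, v=slesmo)
← wisla
→ almanac.markday(d=1961-04-23)
← 1961-04-23
→ shelf.drop(k=dopo)
← slesmo
→ shelf.pull(k=drigusno)
← 2019-12-26
→ almanac.drift(n=265)
← 1962-01-13
→ shelf.pull(k=dopo)
← ToolError: no such key dopo
→ almanac.lunge(n=36)
← 1965-01-13
→ shelf.tallyup()
← 1
→ shelf.drop(k=dopo)
← ToolError: no such key dopo

Answer: 1965-01-13


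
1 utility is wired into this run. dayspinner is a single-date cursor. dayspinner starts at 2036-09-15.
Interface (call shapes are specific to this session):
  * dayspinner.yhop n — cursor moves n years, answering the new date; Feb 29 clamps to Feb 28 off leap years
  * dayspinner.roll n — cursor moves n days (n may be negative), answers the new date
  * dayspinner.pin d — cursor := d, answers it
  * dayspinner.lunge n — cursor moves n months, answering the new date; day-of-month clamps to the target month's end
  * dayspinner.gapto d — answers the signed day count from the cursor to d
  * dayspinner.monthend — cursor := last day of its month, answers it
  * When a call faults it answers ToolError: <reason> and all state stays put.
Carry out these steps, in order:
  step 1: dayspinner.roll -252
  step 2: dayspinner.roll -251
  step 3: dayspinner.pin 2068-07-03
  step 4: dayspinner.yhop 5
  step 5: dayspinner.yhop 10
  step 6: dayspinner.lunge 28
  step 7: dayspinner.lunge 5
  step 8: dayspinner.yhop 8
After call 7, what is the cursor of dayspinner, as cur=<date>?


Answer: cur=2086-04-03

Derivation:
$ dayspinner.roll n=-252
[out] 2036-01-07
$ dayspinner.roll n=-251
[out] 2035-05-01
$ dayspinner.pin d=2068-07-03
[out] 2068-07-03
$ dayspinner.yhop n=5
[out] 2073-07-03
$ dayspinner.yhop n=10
[out] 2083-07-03
$ dayspinner.lunge n=28
[out] 2085-11-03
$ dayspinner.lunge n=5
[out] 2086-04-03
$ dayspinner.yhop n=8
[out] 2094-04-03


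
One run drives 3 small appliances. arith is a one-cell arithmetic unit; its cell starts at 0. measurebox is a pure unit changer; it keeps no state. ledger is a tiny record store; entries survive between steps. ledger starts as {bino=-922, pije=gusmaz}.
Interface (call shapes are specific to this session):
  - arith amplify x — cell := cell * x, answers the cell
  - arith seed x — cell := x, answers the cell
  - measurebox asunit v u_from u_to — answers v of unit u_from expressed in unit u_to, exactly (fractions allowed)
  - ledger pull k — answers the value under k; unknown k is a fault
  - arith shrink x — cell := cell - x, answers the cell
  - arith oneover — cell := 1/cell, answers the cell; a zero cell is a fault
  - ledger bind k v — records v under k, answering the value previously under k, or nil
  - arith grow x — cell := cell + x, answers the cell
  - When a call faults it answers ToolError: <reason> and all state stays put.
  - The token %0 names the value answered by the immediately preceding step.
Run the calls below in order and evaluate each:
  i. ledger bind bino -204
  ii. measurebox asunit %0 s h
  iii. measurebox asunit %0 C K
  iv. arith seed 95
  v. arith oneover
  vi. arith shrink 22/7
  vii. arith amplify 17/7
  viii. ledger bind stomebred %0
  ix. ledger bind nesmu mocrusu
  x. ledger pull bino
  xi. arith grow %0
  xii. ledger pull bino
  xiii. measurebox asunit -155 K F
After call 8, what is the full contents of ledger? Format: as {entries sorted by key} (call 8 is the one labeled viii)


$ ledger bind k=bino v=-204
= -922
$ measurebox asunit v=%0 u_from=s u_to=h
= -461/1800
$ measurebox asunit v=%0 u_from=C u_to=K
= 491209/1800
$ arith seed x=95
= 95
$ arith oneover
= 1/95
$ arith shrink x=22/7
= -2083/665
$ arith amplify x=17/7
= -35411/4655
$ ledger bind k=stomebred v=%0
= nil
$ ledger bind k=nesmu v=mocrusu
= nil
$ ledger pull k=bino
= -204
$ arith grow x=%0
= -985031/4655
$ ledger pull k=bino
= -204
$ measurebox asunit v=-155 u_from=K u_to=F
= -73867/100

Answer: {bino=-204, pije=gusmaz, stomebred=-35411/4655}


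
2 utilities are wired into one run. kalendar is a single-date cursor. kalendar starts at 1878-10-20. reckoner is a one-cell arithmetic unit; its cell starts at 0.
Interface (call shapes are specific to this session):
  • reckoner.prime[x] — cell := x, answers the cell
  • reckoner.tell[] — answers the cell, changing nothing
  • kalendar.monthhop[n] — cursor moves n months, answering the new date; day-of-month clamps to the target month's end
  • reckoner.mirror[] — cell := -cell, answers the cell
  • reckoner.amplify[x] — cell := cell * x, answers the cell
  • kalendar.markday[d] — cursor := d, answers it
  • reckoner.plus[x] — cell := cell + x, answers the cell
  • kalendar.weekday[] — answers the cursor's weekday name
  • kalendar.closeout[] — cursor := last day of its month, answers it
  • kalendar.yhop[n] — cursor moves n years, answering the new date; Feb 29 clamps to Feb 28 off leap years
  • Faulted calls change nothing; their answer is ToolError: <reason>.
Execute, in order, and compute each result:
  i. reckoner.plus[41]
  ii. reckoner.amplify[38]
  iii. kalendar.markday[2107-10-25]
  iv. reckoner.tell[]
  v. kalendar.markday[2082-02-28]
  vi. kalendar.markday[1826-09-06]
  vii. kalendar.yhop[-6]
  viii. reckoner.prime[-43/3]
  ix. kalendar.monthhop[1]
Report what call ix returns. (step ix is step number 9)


Answer: 1820-10-06

Derivation:
~$ reckoner.plus x=41
  41
~$ reckoner.amplify x=38
  1558
~$ kalendar.markday d=2107-10-25
  2107-10-25
~$ reckoner.tell
  1558
~$ kalendar.markday d=2082-02-28
  2082-02-28
~$ kalendar.markday d=1826-09-06
  1826-09-06
~$ kalendar.yhop n=-6
  1820-09-06
~$ reckoner.prime x=-43/3
  -43/3
~$ kalendar.monthhop n=1
  1820-10-06


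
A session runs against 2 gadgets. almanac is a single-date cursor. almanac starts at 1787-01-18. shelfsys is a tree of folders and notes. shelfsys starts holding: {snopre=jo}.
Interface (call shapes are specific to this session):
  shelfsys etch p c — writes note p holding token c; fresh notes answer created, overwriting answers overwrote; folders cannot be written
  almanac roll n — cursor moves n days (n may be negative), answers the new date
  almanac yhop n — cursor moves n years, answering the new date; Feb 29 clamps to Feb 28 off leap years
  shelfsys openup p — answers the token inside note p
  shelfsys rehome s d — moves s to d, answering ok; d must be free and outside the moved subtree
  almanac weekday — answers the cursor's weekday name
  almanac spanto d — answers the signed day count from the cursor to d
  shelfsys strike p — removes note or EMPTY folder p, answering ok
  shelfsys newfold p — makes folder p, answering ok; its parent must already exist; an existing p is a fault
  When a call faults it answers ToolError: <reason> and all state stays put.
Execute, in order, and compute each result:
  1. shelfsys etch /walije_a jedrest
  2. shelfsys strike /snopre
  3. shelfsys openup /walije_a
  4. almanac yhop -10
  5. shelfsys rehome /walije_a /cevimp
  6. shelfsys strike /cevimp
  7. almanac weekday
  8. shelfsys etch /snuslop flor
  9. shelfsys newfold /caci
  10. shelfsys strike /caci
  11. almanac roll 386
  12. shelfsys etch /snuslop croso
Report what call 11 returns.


~$ shelfsys etch p→/walije_a c→jedrest
  created
~$ shelfsys strike p→/snopre
  ok
~$ shelfsys openup p→/walije_a
  jedrest
~$ almanac yhop n→-10
  1777-01-18
~$ shelfsys rehome s→/walije_a d→/cevimp
  ok
~$ shelfsys strike p→/cevimp
  ok
~$ almanac weekday
  Saturday
~$ shelfsys etch p→/snuslop c→flor
  created
~$ shelfsys newfold p→/caci
  ok
~$ shelfsys strike p→/caci
  ok
~$ almanac roll n→386
  1778-02-08
~$ shelfsys etch p→/snuslop c→croso
  overwrote

Answer: 1778-02-08


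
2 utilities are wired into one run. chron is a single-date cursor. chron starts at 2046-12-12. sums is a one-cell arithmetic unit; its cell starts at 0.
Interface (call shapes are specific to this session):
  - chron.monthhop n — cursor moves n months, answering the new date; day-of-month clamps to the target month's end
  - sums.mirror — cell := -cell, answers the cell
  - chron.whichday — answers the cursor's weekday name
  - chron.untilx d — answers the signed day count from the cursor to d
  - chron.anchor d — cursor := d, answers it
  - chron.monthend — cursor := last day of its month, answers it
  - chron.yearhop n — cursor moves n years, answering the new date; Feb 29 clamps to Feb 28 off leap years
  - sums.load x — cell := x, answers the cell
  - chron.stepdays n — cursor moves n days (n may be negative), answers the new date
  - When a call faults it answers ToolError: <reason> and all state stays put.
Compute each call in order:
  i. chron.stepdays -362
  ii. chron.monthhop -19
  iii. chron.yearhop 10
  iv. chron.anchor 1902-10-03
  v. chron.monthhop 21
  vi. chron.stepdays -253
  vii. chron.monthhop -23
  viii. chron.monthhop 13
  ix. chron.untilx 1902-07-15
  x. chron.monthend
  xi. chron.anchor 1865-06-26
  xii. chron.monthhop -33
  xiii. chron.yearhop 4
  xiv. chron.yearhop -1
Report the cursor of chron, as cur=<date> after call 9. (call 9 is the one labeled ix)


-- 1. stepdays(-362) == 2045-12-15
-- 2. monthhop(-19) == 2044-05-15
-- 3. yearhop(10) == 2054-05-15
-- 4. anchor(1902-10-03) == 1902-10-03
-- 5. monthhop(21) == 1904-07-03
-- 6. stepdays(-253) == 1903-10-24
-- 7. monthhop(-23) == 1901-11-24
-- 8. monthhop(13) == 1902-12-24
-- 9. untilx(1902-07-15) == -162
-- 10. monthend() == 1902-12-31
-- 11. anchor(1865-06-26) == 1865-06-26
-- 12. monthhop(-33) == 1862-09-26
-- 13. yearhop(4) == 1866-09-26
-- 14. yearhop(-1) == 1865-09-26

Answer: cur=1902-12-24


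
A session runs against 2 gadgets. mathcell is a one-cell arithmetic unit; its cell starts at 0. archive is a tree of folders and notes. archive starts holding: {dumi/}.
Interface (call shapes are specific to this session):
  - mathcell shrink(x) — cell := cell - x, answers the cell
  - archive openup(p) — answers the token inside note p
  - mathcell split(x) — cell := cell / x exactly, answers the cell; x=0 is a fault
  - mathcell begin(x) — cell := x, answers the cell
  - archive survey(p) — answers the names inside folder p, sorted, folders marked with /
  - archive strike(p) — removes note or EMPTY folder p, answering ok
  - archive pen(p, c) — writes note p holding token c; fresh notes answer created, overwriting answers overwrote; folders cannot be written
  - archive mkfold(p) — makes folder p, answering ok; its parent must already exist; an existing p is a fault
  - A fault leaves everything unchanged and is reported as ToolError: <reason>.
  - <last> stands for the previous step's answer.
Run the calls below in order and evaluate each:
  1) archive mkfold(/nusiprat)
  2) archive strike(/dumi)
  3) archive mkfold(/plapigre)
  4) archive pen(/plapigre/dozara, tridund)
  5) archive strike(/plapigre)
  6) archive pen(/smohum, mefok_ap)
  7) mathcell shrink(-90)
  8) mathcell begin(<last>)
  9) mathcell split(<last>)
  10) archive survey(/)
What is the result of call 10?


$ archive mkfold p=/nusiprat
[out] ok
$ archive strike p=/dumi
[out] ok
$ archive mkfold p=/plapigre
[out] ok
$ archive pen p=/plapigre/dozara c=tridund
[out] created
$ archive strike p=/plapigre
[out] ToolError: not empty
$ archive pen p=/smohum c=mefok_ap
[out] created
$ mathcell shrink x=-90
[out] 90
$ mathcell begin x=<last>
[out] 90
$ mathcell split x=<last>
[out] 1
$ archive survey p=/
[out] [nusiprat/, plapigre/, smohum]

Answer: [nusiprat/, plapigre/, smohum]


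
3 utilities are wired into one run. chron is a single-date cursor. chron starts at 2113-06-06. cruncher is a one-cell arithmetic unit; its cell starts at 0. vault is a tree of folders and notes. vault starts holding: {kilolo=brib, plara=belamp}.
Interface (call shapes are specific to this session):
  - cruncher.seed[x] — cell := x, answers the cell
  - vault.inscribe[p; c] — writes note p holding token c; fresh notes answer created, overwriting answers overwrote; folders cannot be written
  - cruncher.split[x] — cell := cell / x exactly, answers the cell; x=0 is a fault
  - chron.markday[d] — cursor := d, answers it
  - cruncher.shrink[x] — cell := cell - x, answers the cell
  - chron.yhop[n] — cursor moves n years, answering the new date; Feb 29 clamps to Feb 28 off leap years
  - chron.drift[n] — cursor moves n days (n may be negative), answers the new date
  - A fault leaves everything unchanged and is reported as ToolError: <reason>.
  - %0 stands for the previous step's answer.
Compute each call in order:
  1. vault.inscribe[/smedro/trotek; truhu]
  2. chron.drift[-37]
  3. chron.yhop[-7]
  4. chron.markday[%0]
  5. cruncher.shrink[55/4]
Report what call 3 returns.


Answer: 2106-04-30

Derivation:
I try vault.inscribe(p: /smedro/trotek, c: truhu), which returns ToolError: no parent.
Invoking chron.drift(n: -37), giving 2113-04-30.
I run chron.yhop(n: -7), yielding 2106-04-30.
Now I run chron.markday(d: %0), and get 2106-04-30.
I run cruncher.shrink(x: 55/4), giving -55/4.


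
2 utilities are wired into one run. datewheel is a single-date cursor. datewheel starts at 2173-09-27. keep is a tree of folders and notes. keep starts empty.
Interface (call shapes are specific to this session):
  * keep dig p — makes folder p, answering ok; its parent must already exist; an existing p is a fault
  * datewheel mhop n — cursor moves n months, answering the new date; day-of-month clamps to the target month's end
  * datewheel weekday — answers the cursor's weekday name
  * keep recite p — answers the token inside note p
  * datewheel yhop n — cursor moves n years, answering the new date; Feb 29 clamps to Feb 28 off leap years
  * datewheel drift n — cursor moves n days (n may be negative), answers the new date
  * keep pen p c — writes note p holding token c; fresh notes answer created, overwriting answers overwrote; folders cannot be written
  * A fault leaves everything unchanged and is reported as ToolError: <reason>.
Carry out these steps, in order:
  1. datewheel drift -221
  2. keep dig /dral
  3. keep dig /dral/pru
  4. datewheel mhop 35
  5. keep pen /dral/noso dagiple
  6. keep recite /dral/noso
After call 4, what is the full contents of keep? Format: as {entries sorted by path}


# 1. datewheel drift(n=-221) ~> 2173-02-18
# 2. keep dig(p=/dral) ~> ok
# 3. keep dig(p=/dral/pru) ~> ok
# 4. datewheel mhop(n=35) ~> 2176-01-18
# 5. keep pen(p=/dral/noso, c=dagiple) ~> created
# 6. keep recite(p=/dral/noso) ~> dagiple

Answer: {dral/, dral/pru/}


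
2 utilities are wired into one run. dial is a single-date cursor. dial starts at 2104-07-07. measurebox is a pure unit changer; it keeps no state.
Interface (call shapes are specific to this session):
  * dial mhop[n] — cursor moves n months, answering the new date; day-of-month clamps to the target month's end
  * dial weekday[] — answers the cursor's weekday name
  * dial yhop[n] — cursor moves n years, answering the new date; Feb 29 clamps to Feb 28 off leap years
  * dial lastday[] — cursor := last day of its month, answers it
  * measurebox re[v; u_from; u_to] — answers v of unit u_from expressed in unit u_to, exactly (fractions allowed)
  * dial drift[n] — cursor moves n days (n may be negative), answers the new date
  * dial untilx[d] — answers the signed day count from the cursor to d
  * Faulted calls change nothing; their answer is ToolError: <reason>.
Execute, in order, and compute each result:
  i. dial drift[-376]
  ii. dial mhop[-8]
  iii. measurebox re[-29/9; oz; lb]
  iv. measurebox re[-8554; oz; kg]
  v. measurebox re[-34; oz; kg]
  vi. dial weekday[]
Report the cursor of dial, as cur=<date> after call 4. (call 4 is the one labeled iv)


Answer: cur=2102-10-27

Derivation:
# dial drift(-376) : 2103-06-27
# dial mhop(-8) : 2102-10-27
# measurebox re(-29/9, oz, lb) : -29/144
# measurebox re(-8554, oz, kg) : -194001456649/800000000
# measurebox re(-34, oz, kg) : -771107029/800000000
# dial weekday() : Friday


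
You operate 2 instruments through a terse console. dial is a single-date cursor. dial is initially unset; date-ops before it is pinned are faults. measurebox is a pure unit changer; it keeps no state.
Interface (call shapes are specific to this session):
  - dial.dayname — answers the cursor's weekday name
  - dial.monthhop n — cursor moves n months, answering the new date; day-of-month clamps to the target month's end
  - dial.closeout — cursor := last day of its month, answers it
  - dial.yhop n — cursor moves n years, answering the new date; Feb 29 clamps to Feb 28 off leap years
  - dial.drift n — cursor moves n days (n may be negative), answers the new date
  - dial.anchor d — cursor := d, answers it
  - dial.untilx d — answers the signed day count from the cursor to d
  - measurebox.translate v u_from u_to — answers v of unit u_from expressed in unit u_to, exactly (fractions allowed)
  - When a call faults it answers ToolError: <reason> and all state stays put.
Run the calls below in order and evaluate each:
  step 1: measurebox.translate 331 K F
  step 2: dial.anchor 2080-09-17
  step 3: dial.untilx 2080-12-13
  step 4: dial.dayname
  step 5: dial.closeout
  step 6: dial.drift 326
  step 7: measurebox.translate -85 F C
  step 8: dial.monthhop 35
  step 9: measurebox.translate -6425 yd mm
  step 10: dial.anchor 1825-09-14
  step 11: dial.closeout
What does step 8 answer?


;; measurebox.translate(v→331, u_from→K, u_to→F) -> 13613/100
;; dial.anchor(d→2080-09-17) -> 2080-09-17
;; dial.untilx(d→2080-12-13) -> 87
;; dial.dayname() -> Tuesday
;; dial.closeout() -> 2080-09-30
;; dial.drift(n→326) -> 2081-08-22
;; measurebox.translate(v→-85, u_from→F, u_to→C) -> -65
;; dial.monthhop(n→35) -> 2084-07-22
;; measurebox.translate(v→-6425, u_from→yd, u_to→mm) -> -5875020
;; dial.anchor(d→1825-09-14) -> 1825-09-14
;; dial.closeout() -> 1825-09-30

Answer: 2084-07-22


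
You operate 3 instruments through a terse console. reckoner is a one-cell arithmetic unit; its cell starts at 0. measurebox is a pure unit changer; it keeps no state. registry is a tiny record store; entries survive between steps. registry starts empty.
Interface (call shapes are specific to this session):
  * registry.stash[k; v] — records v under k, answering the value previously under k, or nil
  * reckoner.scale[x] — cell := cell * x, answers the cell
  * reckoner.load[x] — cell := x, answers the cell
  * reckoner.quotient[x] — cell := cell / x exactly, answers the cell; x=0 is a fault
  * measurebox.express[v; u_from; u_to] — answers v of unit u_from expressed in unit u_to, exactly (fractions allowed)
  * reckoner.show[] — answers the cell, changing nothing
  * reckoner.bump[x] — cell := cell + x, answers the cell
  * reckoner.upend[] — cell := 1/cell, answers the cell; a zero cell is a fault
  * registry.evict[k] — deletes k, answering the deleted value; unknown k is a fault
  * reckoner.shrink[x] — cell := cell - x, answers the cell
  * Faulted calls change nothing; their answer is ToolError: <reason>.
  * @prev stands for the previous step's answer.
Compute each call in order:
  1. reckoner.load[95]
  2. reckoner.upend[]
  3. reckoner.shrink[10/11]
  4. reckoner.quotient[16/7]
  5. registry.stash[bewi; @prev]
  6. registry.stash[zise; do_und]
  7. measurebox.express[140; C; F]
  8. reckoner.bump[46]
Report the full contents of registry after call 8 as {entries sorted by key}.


Answer: {bewi=-6573/16720, zise=do_und}

Derivation:
! reckoner.load(x=95) => 95
! reckoner.upend() => 1/95
! reckoner.shrink(x=10/11) => -939/1045
! reckoner.quotient(x=16/7) => -6573/16720
! registry.stash(k=bewi, v=@prev) => nil
! registry.stash(k=zise, v=do_und) => nil
! measurebox.express(v=140, u_from=C, u_to=F) => 284
! reckoner.bump(x=46) => 762547/16720


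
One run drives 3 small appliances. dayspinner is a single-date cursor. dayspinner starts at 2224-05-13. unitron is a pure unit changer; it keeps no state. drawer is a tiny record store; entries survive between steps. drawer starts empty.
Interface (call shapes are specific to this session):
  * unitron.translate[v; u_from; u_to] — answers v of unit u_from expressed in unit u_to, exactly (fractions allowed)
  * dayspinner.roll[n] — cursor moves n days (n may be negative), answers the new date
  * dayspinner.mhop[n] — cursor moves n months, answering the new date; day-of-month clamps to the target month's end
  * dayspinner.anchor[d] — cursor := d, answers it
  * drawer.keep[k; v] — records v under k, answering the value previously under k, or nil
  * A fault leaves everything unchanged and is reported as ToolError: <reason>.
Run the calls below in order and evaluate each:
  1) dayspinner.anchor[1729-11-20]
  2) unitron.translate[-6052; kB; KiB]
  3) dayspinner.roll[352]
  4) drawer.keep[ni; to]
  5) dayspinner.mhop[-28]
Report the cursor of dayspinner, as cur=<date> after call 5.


$ anchor d=1729-11-20
[out] 1729-11-20
$ translate v=-6052 u_from=kB u_to=KiB
[out] -189125/32
$ roll n=352
[out] 1730-11-07
$ keep k=ni v=to
[out] nil
$ mhop n=-28
[out] 1728-07-07

Answer: cur=1728-07-07


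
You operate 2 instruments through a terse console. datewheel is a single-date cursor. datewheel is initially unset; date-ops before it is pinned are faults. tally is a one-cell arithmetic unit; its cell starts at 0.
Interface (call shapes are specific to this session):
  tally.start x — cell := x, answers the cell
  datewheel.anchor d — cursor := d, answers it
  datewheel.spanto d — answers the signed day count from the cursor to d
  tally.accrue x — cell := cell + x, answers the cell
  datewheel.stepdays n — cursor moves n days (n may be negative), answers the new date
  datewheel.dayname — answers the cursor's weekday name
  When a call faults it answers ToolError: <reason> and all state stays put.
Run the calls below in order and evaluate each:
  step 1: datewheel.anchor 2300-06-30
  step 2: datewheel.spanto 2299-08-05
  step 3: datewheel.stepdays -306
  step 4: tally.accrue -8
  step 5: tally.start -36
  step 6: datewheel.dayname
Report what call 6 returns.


Answer: Monday

Derivation:
Calling anchor using d→2300-06-30, — result: 2300-06-30.
I try spanto using d→2299-08-05, which returns -329.
Using stepdays using n→-306, → 2299-08-28.
Then accrue using x→-8, — result: -8.
I run start using x→-36, giving -36.
I call dayname, and observe Monday.
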